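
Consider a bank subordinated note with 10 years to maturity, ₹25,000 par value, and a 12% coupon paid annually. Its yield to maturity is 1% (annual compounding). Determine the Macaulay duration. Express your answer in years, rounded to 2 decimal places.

7.45 years

Periodic yield y = 0.01. Discount each cash flow and weight by its year:
  t   CF        PV=CF/(1+0.01)^t    t·PV
  1     3,000.00     2,970.2970     2,970.2970
  2     3,000.00     2,940.8881     5,881.7763
  3     3,000.00     2,911.7704     8,735.3113
  4     3,000.00     2,882.9410    11,531.7641
  5     3,000.00     2,854.3971    14,271.9853
  6     3,000.00     2,826.1357    16,956.8142
  7     3,000.00     2,798.1542    19,587.0791
  8     3,000.00     2,770.4497    22,163.5973
  9     3,000.00     2,743.0195    24,687.1753
  10   28,000.00    25,348.0347   253,480.3473
  Σ                 51,046.0875   380,266.1474
Price P = Σ PV = 51,046.0875.
Macaulay duration = Σ(t·PV) / P = 380,266.1474 / 51,046.0875 = 7.44947 years.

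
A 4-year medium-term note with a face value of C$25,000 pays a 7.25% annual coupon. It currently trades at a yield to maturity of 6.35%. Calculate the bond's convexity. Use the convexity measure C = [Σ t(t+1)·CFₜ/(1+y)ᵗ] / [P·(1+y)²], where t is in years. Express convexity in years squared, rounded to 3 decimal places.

15.447

With y = 0.0635:
  t   CF        PV=CF/(1+0.0635)^t    t·PV        t(t+1)·PV
  1     1,812.50     1,704.2783     1,704.2783       3,408.5567
  2     1,812.50     1,602.5184     3,205.0368       9,615.1104
  3     1,812.50     1,506.8344     4,520.5033      18,082.0131
  4    26,812.50    20,959.8096    83,839.2383     419,196.1914
  Σ                 25,773.4407    93,269.0567     450,301.8716
P = 25,773.4407.
Convexity = Σ t(t+1)·PV / [P·(1+y)²] = 450,301.8716 / (25,773.4407 × 1.131032) = 15.44743.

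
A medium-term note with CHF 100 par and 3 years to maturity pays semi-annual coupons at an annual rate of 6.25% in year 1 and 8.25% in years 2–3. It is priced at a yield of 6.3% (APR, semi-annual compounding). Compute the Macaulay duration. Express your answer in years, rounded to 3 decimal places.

2.763 years

Periodic yield y = 0.0315. Discount each cash flow and weight by its period:
  t   CF        PV=CF/(1+0.0315)^t    t·PV
  1        3.125         3.0296         3.0296
  2        3.125         2.9371         5.8741
  3        4.125         3.7585        11.2755
  4        4.125         3.6437        14.5749
  5        4.125         3.5325        17.6623
  6      104.125        86.4449       518.6697
  Σ                    103.3463       571.0862
Price P = Σ PV = 103.3463.
Macaulay duration = Σ(t·PV) / P = 571.0862 / 103.3463 = 5.52595 half-year periods.
In years: 5.52595 / 2 = 2.76297 years.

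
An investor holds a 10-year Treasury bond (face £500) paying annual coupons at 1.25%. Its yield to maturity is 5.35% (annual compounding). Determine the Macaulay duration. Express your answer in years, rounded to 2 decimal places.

Periodic yield y = 0.0535. Discount each cash flow and weight by its year:
  t   CF        PV=CF/(1+0.0535)^t    t·PV
  1         6.25         5.9326         5.9326
  2         6.25         5.6313        11.2627
  3         6.25         5.3454        16.0361
  4         6.25         5.0739        20.2956
  5         6.25         4.8162        24.0812
  6         6.25         4.5716        27.4299
  7         6.25         4.3395        30.3764
  8         6.25         4.1191        32.9529
  9         6.25         3.9099        35.1894
  10      506.25       300.6212     3,006.2122
  Σ                    344.3608     3,209.7689
Price P = Σ PV = 344.3608.
Macaulay duration = Σ(t·PV) / P = 3,209.7689 / 344.3608 = 9.32095 years.

9.32 years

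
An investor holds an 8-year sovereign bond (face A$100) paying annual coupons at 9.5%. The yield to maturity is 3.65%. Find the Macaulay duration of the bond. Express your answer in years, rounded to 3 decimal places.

Periodic yield y = 0.0365. Discount each cash flow and weight by its year:
  t   CF        PV=CF/(1+0.0365)^t    t·PV
  1         9.50         9.1655         9.1655
  2         9.50         8.8427        17.6854
  3         9.50         8.5313        25.5939
  4         9.50         8.2309        32.9235
  5         9.50         7.9410        39.7052
  6         9.50         7.6614        45.9684
  7         9.50         7.3916        51.7412
  8       109.50        82.1977       657.5816
  Σ                    139.9621       880.3647
Price P = Σ PV = 139.9621.
Macaulay duration = Σ(t·PV) / P = 880.3647 / 139.9621 = 6.29002 years.

6.290 years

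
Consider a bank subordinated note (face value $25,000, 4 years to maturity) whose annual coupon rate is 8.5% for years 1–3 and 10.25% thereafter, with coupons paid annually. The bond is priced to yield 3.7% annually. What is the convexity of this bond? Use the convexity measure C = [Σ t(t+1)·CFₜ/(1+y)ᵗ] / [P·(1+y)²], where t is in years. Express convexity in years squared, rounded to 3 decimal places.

16.105

With y = 0.037:
  t   CF        PV=CF/(1+0.037)^t    t·PV        t(t+1)·PV
  1     2,125.00     2,049.1803     2,049.1803       4,098.3607
  2     2,125.00     1,976.0659     3,952.1318      11,856.3953
  3     2,125.00     1,905.5602     5,716.6805      22,866.7220
  4    27,562.50    23,834.3647    95,337.4590     476,687.2950
  Σ                 29,765.1711   107,055.4516     515,508.7729
P = 29,765.1711.
Convexity = Σ t(t+1)·PV / [P·(1+y)²] = 515,508.7729 / (29,765.1711 × 1.075369) = 16.10535.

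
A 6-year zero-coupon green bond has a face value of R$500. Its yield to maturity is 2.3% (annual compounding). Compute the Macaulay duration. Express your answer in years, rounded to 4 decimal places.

A zero-coupon bond has a single cash flow at maturity, so its Macaulay duration equals its maturity: 6 years.

6.0000 years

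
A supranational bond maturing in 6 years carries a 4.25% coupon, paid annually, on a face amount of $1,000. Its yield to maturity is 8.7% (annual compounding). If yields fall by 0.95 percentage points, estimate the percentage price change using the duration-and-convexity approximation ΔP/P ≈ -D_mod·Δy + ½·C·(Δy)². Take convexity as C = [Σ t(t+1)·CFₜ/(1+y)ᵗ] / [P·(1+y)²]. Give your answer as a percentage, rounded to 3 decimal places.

+4.804%

With y = 0.087:
  t   CF        PV=CF/(1+0.087)^t    t·PV        t(t+1)·PV
  1        42.50        39.0984        39.0984          78.1969
  2        42.50        35.9691        71.9382         215.8147
  3        42.50        33.0903        99.2708         397.0832
  4        42.50        30.4418       121.7673         608.8366
  5        42.50        28.0054       140.0268         840.1609
  6     1,042.50       631.9734     3,791.8404      26,542.8828
  Σ                    798.5784     4,263.9420      28,682.9751
P = 798.5784; D_Mac = 5.33942 yrs; D_mod = 4.91207 yrs; C = 30.39818.
Duration effect: -4.91207 × (-0.0095) = +0.046665
Convexity effect: 0.5 × 30.39818 × (-0.0095)² = +0.0013717
ΔP/P ≈ +0.046665 + 0.0013717 = +0.048036 = +4.8036%.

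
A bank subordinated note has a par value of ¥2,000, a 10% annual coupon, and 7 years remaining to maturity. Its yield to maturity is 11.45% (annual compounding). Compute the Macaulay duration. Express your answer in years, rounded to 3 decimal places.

Periodic yield y = 0.1145. Discount each cash flow and weight by its year:
  t   CF        PV=CF/(1+0.1145)^t    t·PV
  1       200.00       179.4527       179.4527
  2       200.00       161.0163       322.0326
  3       200.00       144.4740       433.4221
  4       200.00       129.6312       518.5250
  5       200.00       116.3134       581.5668
  6       200.00       104.3637       626.1823
  7     2,200.00     1,030.0592     7,210.4142
  Σ                  1,865.3105     9,871.5957
Price P = Σ PV = 1,865.3105.
Macaulay duration = Σ(t·PV) / P = 9,871.5957 / 1,865.3105 = 5.29220 years.

5.292 years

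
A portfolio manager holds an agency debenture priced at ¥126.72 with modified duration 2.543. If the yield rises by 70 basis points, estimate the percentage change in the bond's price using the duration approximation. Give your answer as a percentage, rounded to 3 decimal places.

Duration approximation: ΔP/P ≈ -D_mod · Δy = -2.543 × (+0.007) = -0.017801.
As a percentage: -1.7801%.

-1.780%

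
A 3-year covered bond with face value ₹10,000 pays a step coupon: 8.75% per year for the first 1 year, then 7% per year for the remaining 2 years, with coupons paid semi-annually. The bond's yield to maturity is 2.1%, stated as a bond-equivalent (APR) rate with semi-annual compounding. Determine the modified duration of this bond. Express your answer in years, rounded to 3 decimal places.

2.717 years

Periodic yield y = 0.0105. First find Macaulay duration:
  t   CF        PV=CF/(1+0.0105)^t    t·PV
  1       437.50       432.9540       432.9540
  2       437.50       428.4552       856.9104
  3       350.00       339.2025     1,017.6076
  4       350.00       335.6779     1,342.7117
  5       350.00       332.1899     1,660.9496
  6    10,350.00     9,721.2574    58,327.5444
  Σ                 11,589.7370    63,638.6777
P = 11,589.7370; Macaulay duration = 63,638.6777 / 11,589.7370 = 5.49095 half-year periods = 2.74548 years.
Modified duration = D_Mac / (1 + y) = 2.74548 / 1.0105 = 2.71695 years.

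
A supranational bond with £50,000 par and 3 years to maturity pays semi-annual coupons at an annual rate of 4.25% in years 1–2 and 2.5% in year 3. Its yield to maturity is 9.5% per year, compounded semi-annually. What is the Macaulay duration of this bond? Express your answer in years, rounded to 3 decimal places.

Periodic yield y = 0.0475. Discount each cash flow and weight by its period:
  t   CF        PV=CF/(1+0.0475)^t    t·PV
  1     1,062.50     1,014.3198     1,014.3198
  2     1,062.50       968.3244     1,936.6488
  3     1,062.50       924.4147     2,773.2441
  4     1,062.50       882.4961     3,529.9845
  5       625.00       495.5755     2,477.8777
  6    50,625.00    38,321.3541   229,928.1245
  Σ                 42,606.4847   241,660.1994
Price P = Σ PV = 42,606.4847.
Macaulay duration = Σ(t·PV) / P = 241,660.1994 / 42,606.4847 = 5.67191 half-year periods.
In years: 5.67191 / 2 = 2.83596 years.

2.836 years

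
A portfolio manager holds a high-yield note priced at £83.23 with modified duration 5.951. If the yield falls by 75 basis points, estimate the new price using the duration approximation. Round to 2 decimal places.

Duration approximation: ΔP/P ≈ -D_mod · Δy = -5.951 × (-0.0075) = +0.0446325.
New price ≈ 83.23 × (1 + 0.0446325) = 86.944762975.

£86.94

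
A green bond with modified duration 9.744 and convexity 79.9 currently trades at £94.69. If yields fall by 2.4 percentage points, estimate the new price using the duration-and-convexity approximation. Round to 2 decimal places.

Duration effect: -D_mod·Δy = -9.744 × (-0.024) = +0.233856
Convexity effect: ½·C·(Δy)² = 0.5 × 79.9 × (-0.024)² = +0.0230112
ΔP/P ≈ +0.233856 + 0.0230112 = +0.2568672
New price ≈ 94.69 × (1 + 0.2568672) = 119.012755168.

£119.01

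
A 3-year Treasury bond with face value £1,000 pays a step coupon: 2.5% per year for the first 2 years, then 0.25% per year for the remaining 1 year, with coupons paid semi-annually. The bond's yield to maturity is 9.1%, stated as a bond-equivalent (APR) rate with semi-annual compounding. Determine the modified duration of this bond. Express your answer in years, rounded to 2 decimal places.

2.78 years

Periodic yield y = 0.0455. First find Macaulay duration:
  t   CF        PV=CF/(1+0.0455)^t    t·PV
  1        12.50        11.9560        11.9560
  2        12.50        11.4357        22.8714
  3        12.50        10.9380        32.8140
  4        12.50        10.4620        41.8479
  5         1.25         1.0007         5.0033
  6     1,001.25       766.6521     4,599.9124
  Σ                    812.4444     4,714.4050
P = 812.4444; Macaulay duration = 4,714.4050 / 812.4444 = 5.80274 half-year periods = 2.90137 years.
Modified duration = D_Mac / (1 + y) = 2.90137 / 1.0455 = 2.77510 years.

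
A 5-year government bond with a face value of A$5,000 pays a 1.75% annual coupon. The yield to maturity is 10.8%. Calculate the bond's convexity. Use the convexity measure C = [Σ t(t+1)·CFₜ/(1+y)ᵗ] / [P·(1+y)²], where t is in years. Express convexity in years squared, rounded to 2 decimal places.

23.05

With y = 0.108:
  t   CF        PV=CF/(1+0.108)^t    t·PV        t(t+1)·PV
  1        87.50        78.9711        78.9711         157.9422
  2        87.50        71.2736       142.5471         427.6414
  3        87.50        64.3263       192.9790         771.9160
  4        87.50        58.0563       232.2250       1,161.1251
  5     5,087.50     3,046.5311    15,232.6557      91,395.9339
  Σ                  3,319.1584    15,879.3779      93,914.5586
P = 3,319.1584.
Convexity = Σ t(t+1)·PV / [P·(1+y)²] = 93,914.5586 / (3,319.1584 × 1.227664) = 23.04758.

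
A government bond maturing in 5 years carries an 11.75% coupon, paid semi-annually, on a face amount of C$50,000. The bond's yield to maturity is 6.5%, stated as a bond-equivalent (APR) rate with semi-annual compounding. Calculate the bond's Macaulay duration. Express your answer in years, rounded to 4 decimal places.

Periodic yield y = 0.0325. Discount each cash flow and weight by its period:
  t   CF        PV=CF/(1+0.0325)^t    t·PV
  1     2,937.50     2,845.0363     2,845.0363
  2     2,937.50     2,755.4831     5,510.9662
  3     2,937.50     2,668.7488     8,006.2463
  4     2,937.50     2,584.7446    10,338.9783
  5     2,937.50     2,503.3846    12,516.9229
  6     2,937.50     2,424.5856    14,547.5133
  7     2,937.50     2,348.2669    16,437.8682
  8     2,937.50     2,274.3505    18,194.8039
  9     2,937.50     2,202.7608    19,824.8469
  10   52,937.50    38,447.0325   384,470.3246
  Σ                 61,054.3935   492,693.5071
Price P = Σ PV = 61,054.3935.
Macaulay duration = Σ(t·PV) / P = 492,693.5071 / 61,054.3935 = 8.06975 half-year periods.
In years: 8.06975 / 2 = 4.03487 years.

4.0349 years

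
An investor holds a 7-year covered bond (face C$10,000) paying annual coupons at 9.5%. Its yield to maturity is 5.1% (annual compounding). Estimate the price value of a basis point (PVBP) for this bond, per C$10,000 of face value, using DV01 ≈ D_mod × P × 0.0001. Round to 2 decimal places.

Periodic yield y = 0.051.
  t   CF        PV=CF/(1+0.051)^t    t·PV
  1       950.00       903.9010       903.9010
  2       950.00       860.0391     1,720.0781
  3       950.00       818.3055     2,454.9164
  4       950.00       778.5970     3,114.3881
  5       950.00       740.8154     3,704.0772
  6       950.00       704.8672     4,229.2033
  7    10,950.00     7,730.2779    54,111.9453
  Σ                 12,536.8032    70,238.5095
P = 12,536.8032; D_Mac = 5.60259 yrs; D_mod = 5.33072 yrs.
DV01 ≈ 5.33072 × 12,536.8032 × 0.0001 = 6.683017.

C$6.68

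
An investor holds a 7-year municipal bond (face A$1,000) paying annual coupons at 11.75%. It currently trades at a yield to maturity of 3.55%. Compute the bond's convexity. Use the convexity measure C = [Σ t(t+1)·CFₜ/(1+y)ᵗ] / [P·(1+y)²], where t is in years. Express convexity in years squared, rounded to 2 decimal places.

37.41

With y = 0.0355:
  t   CF        PV=CF/(1+0.0355)^t    t·PV        t(t+1)·PV
  1       117.50       113.4718       113.4718         226.9435
  2       117.50       109.5816       219.1632         657.4896
  3       117.50       105.8248       317.4745       1,269.8979
  4       117.50       102.1968       408.7873       2,043.9367
  5       117.50        98.6932       493.4661       2,960.7968
  6       117.50        95.3097       571.8584       4,003.0087
  7     1,117.50       875.3804     6,127.6627      49,021.3014
  Σ                  1,500.4584     8,251.8840      60,183.3747
P = 1,500.4584.
Convexity = Σ t(t+1)·PV / [P·(1+y)²] = 60,183.3747 / (1,500.4584 × 1.072260) = 37.40696.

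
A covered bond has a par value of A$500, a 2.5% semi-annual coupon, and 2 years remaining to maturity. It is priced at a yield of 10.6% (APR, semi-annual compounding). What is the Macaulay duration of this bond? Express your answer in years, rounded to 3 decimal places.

1.960 years

Periodic yield y = 0.053. Discount each cash flow and weight by its period:
  t   CF        PV=CF/(1+0.053)^t    t·PV
  1         6.25         5.9354         5.9354
  2         6.25         5.6367        11.2734
  3         6.25         5.3530        16.0589
  4       506.25       411.7670     1,647.0681
  Σ                    428.6921     1,680.3357
Price P = Σ PV = 428.6921.
Macaulay duration = Σ(t·PV) / P = 1,680.3357 / 428.6921 = 3.91968 half-year periods.
In years: 3.91968 / 2 = 1.95984 years.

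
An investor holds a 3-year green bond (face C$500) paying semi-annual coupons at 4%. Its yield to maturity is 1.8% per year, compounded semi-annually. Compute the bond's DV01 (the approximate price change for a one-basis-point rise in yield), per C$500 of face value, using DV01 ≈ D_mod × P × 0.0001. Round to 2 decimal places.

C$0.15

Periodic yield y = 0.009.
  t   CF        PV=CF/(1+0.009)^t    t·PV
  1        10.00         9.9108         9.9108
  2        10.00         9.8224        19.6448
  3        10.00         9.7348        29.2044
  4        10.00         9.6480        38.5918
  5        10.00         9.5619        47.8095
  6       510.00       483.3071     2,899.8426
  Σ                    531.9850     3,045.0039
P = 531.9850; D_Mac = 5.72385 half-year periods = 2.86193 yrs; D_mod = 2.83640 yrs.
DV01 ≈ 2.83640 × 531.9850 × 0.0001 = 0.150892.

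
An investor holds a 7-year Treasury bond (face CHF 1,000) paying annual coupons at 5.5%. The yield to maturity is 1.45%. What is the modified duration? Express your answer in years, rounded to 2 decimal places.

6.04 years

Periodic yield y = 0.0145. First find Macaulay duration:
  t   CF        PV=CF/(1+0.0145)^t    t·PV
  1        55.00        54.2139        54.2139
  2        55.00        53.4390       106.8781
  3        55.00        52.6752       158.0257
  4        55.00        51.9224       207.6895
  5        55.00        51.1803       255.9013
  6        55.00        50.4487       302.6925
  7     1,055.00       953.8676     6,677.0732
  Σ                  1,267.7471     7,762.4741
P = 1,267.7471; Macaulay duration = 7,762.4741 / 1,267.7471 = 6.12305 years.
Modified duration = D_Mac / (1 + y) = 6.12305 / 1.0145 = 6.03553 years.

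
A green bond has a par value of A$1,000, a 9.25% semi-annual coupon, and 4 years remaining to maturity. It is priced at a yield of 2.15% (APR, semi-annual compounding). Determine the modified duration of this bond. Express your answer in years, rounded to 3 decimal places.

3.469 years

Periodic yield y = 0.01075. First find Macaulay duration:
  t   CF        PV=CF/(1+0.01075)^t    t·PV
  1        46.25        45.7581        45.7581
  2        46.25        45.2714        90.5429
  3        46.25        44.7899       134.3698
  4        46.25        44.3136       177.2543
  5        46.25        43.8423       219.2113
  6        46.25        43.3760       260.2558
  7        46.25        42.9146       300.4025
  8     1,046.25       960.4737     7,683.7895
  Σ                  1,270.7396     8,911.5842
P = 1,270.7396; Macaulay duration = 8,911.5842 / 1,270.7396 = 7.01291 half-year periods = 3.50646 years.
Modified duration = D_Mac / (1 + y) = 3.50646 / 1.01075 = 3.46916 years.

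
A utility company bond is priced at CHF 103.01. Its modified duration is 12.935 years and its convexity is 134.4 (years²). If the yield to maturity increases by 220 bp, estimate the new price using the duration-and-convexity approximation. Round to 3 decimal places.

CHF 77.047

Duration effect: -D_mod·Δy = -12.935 × (+0.022) = -0.284570
Convexity effect: ½·C·(Δy)² = 0.5 × 134.4 × (0.022)² = +0.0325248
ΔP/P ≈ -0.284570 + 0.0325248 = -0.2520452
New price ≈ 103.01 × (1 - 0.2520452) = 77.046823948.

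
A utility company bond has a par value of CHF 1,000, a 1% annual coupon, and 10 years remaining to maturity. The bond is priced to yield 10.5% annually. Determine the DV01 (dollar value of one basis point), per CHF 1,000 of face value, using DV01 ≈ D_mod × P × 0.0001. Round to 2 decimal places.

Periodic yield y = 0.105.
  t   CF        PV=CF/(1+0.105)^t    t·PV
  1        10.00         9.0498         9.0498
  2        10.00         8.1898        16.3797
  3        10.00         7.4116        22.2349
  4        10.00         6.7073        26.8294
  5        10.00         6.0700        30.3500
  6        10.00         5.4932        32.9593
  7        10.00         4.9712        34.7986
  8        10.00         4.4989        35.9908
  9        10.00         4.0714        36.6422
  10    1,010.00       372.1334     3,721.3335
  Σ                    428.5966     3,966.5682
P = 428.5966; D_Mac = 9.25478 yrs; D_mod = 8.37537 yrs.
DV01 ≈ 8.37537 × 428.5966 × 0.0001 = 0.358965.

CHF 0.36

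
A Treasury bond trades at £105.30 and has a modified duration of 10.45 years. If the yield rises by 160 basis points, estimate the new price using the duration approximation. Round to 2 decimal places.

£87.69

Duration approximation: ΔP/P ≈ -D_mod · Δy = -10.45 × (+0.016) = -0.167200.
New price ≈ 105.30 × (1 - 0.167200) = 87.69384.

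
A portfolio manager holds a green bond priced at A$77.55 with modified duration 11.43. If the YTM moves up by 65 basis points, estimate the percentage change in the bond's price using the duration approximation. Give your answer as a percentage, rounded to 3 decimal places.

Duration approximation: ΔP/P ≈ -D_mod · Δy = -11.43 × (+0.0065) = -0.074295.
As a percentage: -7.4295%.

-7.430%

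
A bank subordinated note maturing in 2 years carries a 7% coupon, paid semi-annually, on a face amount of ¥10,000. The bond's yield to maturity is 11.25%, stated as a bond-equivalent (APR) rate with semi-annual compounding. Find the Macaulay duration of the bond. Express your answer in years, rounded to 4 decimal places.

1.8964 years

Periodic yield y = 0.05625. Discount each cash flow and weight by its period:
  t   CF        PV=CF/(1+0.05625)^t    t·PV
  1       350.00       331.3609       331.3609
  2       350.00       313.7145       627.4290
  3       350.00       297.0078       891.0234
  4    10,350.00     8,315.2146    33,260.8584
  Σ                  9,257.2979    35,110.6718
Price P = Σ PV = 9,257.2979.
Macaulay duration = Σ(t·PV) / P = 35,110.6718 / 9,257.2979 = 3.79276 half-year periods.
In years: 3.79276 / 2 = 1.89638 years.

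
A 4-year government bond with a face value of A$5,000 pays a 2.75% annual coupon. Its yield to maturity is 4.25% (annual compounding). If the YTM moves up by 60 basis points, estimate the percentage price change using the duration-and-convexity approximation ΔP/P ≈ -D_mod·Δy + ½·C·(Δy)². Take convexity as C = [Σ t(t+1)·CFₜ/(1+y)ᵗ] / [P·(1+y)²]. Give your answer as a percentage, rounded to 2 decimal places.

With y = 0.0425:
  t   CF        PV=CF/(1+0.0425)^t    t·PV        t(t+1)·PV
  1       137.50       131.8945       131.8945         263.7890
  2       137.50       126.5175       253.0350         759.1049
  3       137.50       121.3597       364.0791       1,456.3164
  4     5,137.50     4,349.5826    17,398.3303      86,991.6515
  Σ                  4,729.3543    18,147.3389      89,470.8619
P = 4,729.3543; D_Mac = 3.83717 yrs; D_mod = 3.68074 yrs; C = 17.40715.
Duration effect: -3.68074 × (+0.006) = -0.022084
Convexity effect: 0.5 × 17.40715 × (0.006)² = +0.0003133
ΔP/P ≈ -0.022084 + 0.0003133 = -0.021771 = -2.1771%.

-2.18%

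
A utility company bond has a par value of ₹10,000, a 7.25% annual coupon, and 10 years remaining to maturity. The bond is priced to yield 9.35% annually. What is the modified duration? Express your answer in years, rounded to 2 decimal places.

Periodic yield y = 0.0935. First find Macaulay duration:
  t   CF        PV=CF/(1+0.0935)^t    t·PV
  1       725.00       663.0087       663.0087
  2       725.00       606.3180     1,212.6359
  3       725.00       554.4746     1,663.4238
  4       725.00       507.0641     2,028.2564
  5       725.00       463.7074     2,318.5372
  6       725.00       424.0580     2,544.3481
  7       725.00       387.7988     2,714.5918
  8       725.00       354.6400     2,837.1199
  9       725.00       324.3164     2,918.8477
  10   10,725.00     4,387.4222    43,874.2219
  Σ                  8,672.8082    62,774.9914
P = 8,672.8082; Macaulay duration = 62,774.9914 / 8,672.8082 = 7.23814 years.
Modified duration = D_Mac / (1 + y) = 7.23814 / 1.0935 = 6.61924 years.

6.62 years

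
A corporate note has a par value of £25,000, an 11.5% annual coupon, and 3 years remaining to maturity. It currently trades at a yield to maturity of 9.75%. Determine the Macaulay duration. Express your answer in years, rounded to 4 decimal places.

2.7077 years

Periodic yield y = 0.0975. Discount each cash flow and weight by its year:
  t   CF        PV=CF/(1+0.0975)^t    t·PV
  1     2,875.00     2,619.5900     2,619.5900
  2     2,875.00     2,386.8701     4,773.7403
  3    27,875.00    21,086.3441    63,259.0323
  Σ                 26,092.8042    70,652.3626
Price P = Σ PV = 26,092.8042.
Macaulay duration = Σ(t·PV) / P = 70,652.3626 / 26,092.8042 = 2.70773 years.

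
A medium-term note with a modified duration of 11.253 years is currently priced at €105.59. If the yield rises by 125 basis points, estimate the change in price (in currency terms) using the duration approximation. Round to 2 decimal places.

Duration approximation: ΔP/P ≈ -D_mod · Δy = -11.253 × (+0.0125) = -0.1406625.
ΔP ≈ 105.59 × (-0.1406625) = -14.852553375.

-€14.85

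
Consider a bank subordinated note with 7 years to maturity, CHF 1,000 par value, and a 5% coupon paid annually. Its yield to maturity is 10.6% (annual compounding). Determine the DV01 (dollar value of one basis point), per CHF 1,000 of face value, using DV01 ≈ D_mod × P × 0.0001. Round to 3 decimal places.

Periodic yield y = 0.106.
  t   CF        PV=CF/(1+0.106)^t    t·PV
  1        50.00        45.2080        45.2080
  2        50.00        40.8752        81.7504
  3        50.00        36.9577       110.8730
  4        50.00        33.4156       133.6625
  5        50.00        30.2130       151.0652
  6        50.00        27.3174       163.9044
  7     1,050.00       518.6847     3,630.7927
  Σ                    732.6715     4,317.2560
P = 732.6715; D_Mac = 5.89249 yrs; D_mod = 5.32774 yrs.
DV01 ≈ 5.32774 × 732.6715 × 0.0001 = 0.390349.

CHF 0.390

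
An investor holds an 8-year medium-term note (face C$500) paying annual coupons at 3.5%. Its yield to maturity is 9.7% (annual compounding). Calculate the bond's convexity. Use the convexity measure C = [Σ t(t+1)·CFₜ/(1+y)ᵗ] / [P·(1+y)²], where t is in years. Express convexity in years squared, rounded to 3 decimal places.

With y = 0.097:
  t   CF        PV=CF/(1+0.097)^t    t·PV        t(t+1)·PV
  1        17.50        15.9526        15.9526          31.9052
  2        17.50        14.5420        29.0840          87.2521
  3        17.50        13.2562        39.7685         159.0741
  4        17.50        12.0840        48.3361         241.6805
  5        17.50        11.0155        55.0776         330.4655
  6        17.50        10.0415        60.2490         421.7427
  7        17.50         9.1536        64.0752         512.6013
  8       517.50       246.7501     1,974.0008      17,766.0070
  Σ                    332.7955     2,286.5437      19,550.7284
P = 332.7955.
Convexity = Σ t(t+1)·PV / [P·(1+y)²] = 19,550.7284 / (332.7955 × 1.203409) = 48.81713.

48.817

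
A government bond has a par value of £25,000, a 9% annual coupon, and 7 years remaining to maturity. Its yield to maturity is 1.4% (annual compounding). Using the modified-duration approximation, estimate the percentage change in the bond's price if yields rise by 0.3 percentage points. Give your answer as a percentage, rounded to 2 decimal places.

Periodic yield y = 0.014. Modified duration first:
  t   CF        PV=CF/(1+0.014)^t    t·PV
  1     2,250.00     2,218.9349     2,218.9349
  2     2,250.00     2,188.2987     4,376.5975
  3     2,250.00     2,158.0855     6,474.2566
  4     2,250.00     2,128.2895     8,513.1579
  5     2,250.00     2,098.9048    10,494.5241
  6     2,250.00     2,069.9258    12,419.5551
  7    27,250.00    24,722.9802   173,060.8616
  Σ                 37,585.4195   217,557.8877
P = 37,585.4195; D_Mac = 5.78836 yrs; D_mod = 5.78836/(1+0.014) = 5.70844 yrs.
ΔP/P ≈ -D_mod · Δy = -5.70844 × (+0.003) = -0.017125 = -1.7125%.

-1.71%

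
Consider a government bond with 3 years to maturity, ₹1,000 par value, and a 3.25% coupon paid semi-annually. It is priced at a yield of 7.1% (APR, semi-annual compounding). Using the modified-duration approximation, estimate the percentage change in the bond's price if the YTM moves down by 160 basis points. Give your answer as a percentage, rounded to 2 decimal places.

Periodic yield y = 0.0355. Modified duration first:
  t   CF        PV=CF/(1+0.0355)^t    t·PV
  1        16.25        15.6929        15.6929
  2        16.25        15.1549        30.3098
  3        16.25        14.6353        43.9060
  4        16.25        14.1336        56.5344
  5        16.25        13.6491        68.2453
  6     1,016.25       824.3278     4,945.9667
  Σ                    897.5936     5,160.6552
P = 897.5936; D_Mac = 5.74943 half-year periods = 2.87472 yrs; D_mod = 2.87472/(1+0.0355) = 2.77616 yrs.
ΔP/P ≈ -D_mod · Δy = -2.77616 × (-0.016) = +0.044419 = +4.4419%.

+4.44%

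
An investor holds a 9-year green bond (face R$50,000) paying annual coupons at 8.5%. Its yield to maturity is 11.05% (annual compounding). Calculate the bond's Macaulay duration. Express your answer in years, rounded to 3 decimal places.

Periodic yield y = 0.1105. Discount each cash flow and weight by its year:
  t   CF        PV=CF/(1+0.1105)^t    t·PV
  1     4,250.00     3,827.1049     3,827.1049
  2     4,250.00     3,446.2899     6,892.5798
  3     4,250.00     3,103.3677     9,310.1032
  4     4,250.00     2,794.5680    11,178.2719
  5     4,250.00     2,516.4953    12,582.4763
  6     4,250.00     2,266.0921    13,596.5525
  7     4,250.00     2,040.6052    14,284.2364
  8     4,250.00     1,837.5553    14,700.4427
  9    54,250.00    21,121.8851   190,096.9662
  Σ                 42,953.9635   276,468.7339
Price P = Σ PV = 42,953.9635.
Macaulay duration = Σ(t·PV) / P = 276,468.7339 / 42,953.9635 = 6.43640 years.

6.436 years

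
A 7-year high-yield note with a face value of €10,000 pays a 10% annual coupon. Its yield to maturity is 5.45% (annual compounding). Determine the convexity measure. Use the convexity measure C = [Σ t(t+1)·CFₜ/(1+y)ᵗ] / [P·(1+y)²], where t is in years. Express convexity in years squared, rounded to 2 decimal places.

With y = 0.0545:
  t   CF        PV=CF/(1+0.0545)^t    t·PV        t(t+1)·PV
  1     1,000.00       948.3167       948.3167       1,896.6335
  2     1,000.00       899.3046     1,798.6093       5,395.8278
  3     1,000.00       852.8256     2,558.4769      10,233.9077
  4     1,000.00       808.7488     3,234.9953      16,174.9765
  5     1,000.00       766.9500     3,834.7502      23,008.5015
  6     1,000.00       727.3116     4,363.8694      30,547.0859
  7    11,000.00     7,586.9391    53,108.5735     424,868.5882
  Σ                 12,590.3965    69,847.5914     512,125.5211
P = 12,590.3965.
Convexity = Σ t(t+1)·PV / [P·(1+y)²] = 512,125.5211 / (12,590.3965 × 1.111970) = 36.58001.

36.58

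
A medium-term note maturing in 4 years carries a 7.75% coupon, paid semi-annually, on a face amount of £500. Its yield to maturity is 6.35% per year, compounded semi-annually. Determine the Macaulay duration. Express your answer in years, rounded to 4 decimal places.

Periodic yield y = 0.03175. Discount each cash flow and weight by its period:
  t   CF        PV=CF/(1+0.03175)^t    t·PV
  1       19.375        18.7788        18.7788
  2       19.375        18.2009        36.4018
  3       19.375        17.6408        52.9224
  4       19.375        17.0979        68.3918
  5       19.375        16.5718        82.8589
  6       19.375        16.0618        96.3709
  7       19.375        15.5676       108.9729
  8      519.375       404.4690     3,235.7518
  Σ                    524.3886     3,700.4493
Price P = Σ PV = 524.3886.
Macaulay duration = Σ(t·PV) / P = 3,700.4493 / 524.3886 = 7.05669 half-year periods.
In years: 7.05669 / 2 = 3.52835 years.

3.5283 years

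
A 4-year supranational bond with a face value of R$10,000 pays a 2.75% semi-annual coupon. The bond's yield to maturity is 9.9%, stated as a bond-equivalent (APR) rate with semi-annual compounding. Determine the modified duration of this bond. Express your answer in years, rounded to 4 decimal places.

Periodic yield y = 0.0495. First find Macaulay duration:
  t   CF        PV=CF/(1+0.0495)^t    t·PV
  1       137.50       131.0148       131.0148
  2       137.50       124.8354       249.6708
  3       137.50       118.9475       356.8425
  4       137.50       113.3373       453.3493
  5       137.50       107.9917       539.9586
  6       137.50       102.8983       617.3896
  7       137.50        98.0450       686.3152
  8    10,137.50     6,887.6540    55,101.2322
  Σ                  7,684.7241    58,135.7730
P = 7,684.7241; Macaulay duration = 58,135.7730 / 7,684.7241 = 7.56511 half-year periods = 3.78255 years.
Modified duration = D_Mac / (1 + y) = 3.78255 / 1.0495 = 3.60415 years.

3.6041 years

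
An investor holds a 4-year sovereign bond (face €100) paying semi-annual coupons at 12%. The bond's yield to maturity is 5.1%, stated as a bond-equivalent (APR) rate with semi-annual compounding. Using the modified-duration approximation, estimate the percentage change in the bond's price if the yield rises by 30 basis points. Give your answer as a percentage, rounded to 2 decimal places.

-0.99%

Periodic yield y = 0.0255. Modified duration first:
  t   CF        PV=CF/(1+0.0255)^t    t·PV
  1         6.00         5.8508         5.8508
  2         6.00         5.7053        11.4106
  3         6.00         5.5635        16.6904
  4         6.00         5.4251        21.7004
  5         6.00         5.2902        26.4511
  6         6.00         5.1587        30.9520
  7         6.00         5.0304        35.2127
  8       106.00        86.6604       693.2830
  Σ                    124.6843       841.5510
P = 124.6843; D_Mac = 6.74945 half-year periods = 3.37473 yrs; D_mod = 3.37473/(1+0.0255) = 3.29081 yrs.
ΔP/P ≈ -D_mod · Δy = -3.29081 × (+0.003) = -0.009872 = -0.9872%.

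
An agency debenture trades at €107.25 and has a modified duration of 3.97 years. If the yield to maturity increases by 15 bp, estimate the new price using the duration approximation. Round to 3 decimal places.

€106.611

Duration approximation: ΔP/P ≈ -D_mod · Δy = -3.97 × (+0.0015) = -0.005955.
New price ≈ 107.25 × (1 - 0.005955) = 106.61132625.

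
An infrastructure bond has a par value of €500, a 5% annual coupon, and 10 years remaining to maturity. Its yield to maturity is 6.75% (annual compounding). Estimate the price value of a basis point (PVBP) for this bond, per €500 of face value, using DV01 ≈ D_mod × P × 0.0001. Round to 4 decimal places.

€0.3264

Periodic yield y = 0.0675.
  t   CF        PV=CF/(1+0.0675)^t    t·PV
  1        25.00        23.4192        23.4192
  2        25.00        21.9384        43.8767
  3        25.00        20.5512        61.6535
  4        25.00        19.2517        77.0067
  5        25.00        18.0344        90.1718
  6        25.00        16.8940       101.3641
  7        25.00        15.8258       110.7804
  8        25.00        14.8251       118.6006
  9        25.00        13.8877       124.9889
  10      525.00       273.1999     2,731.9986
  Σ                    437.8271     3,483.8604
P = 437.8271; D_Mac = 7.95716 yrs; D_mod = 7.45401 yrs.
DV01 ≈ 7.45401 × 437.8271 × 0.0001 = 0.326357.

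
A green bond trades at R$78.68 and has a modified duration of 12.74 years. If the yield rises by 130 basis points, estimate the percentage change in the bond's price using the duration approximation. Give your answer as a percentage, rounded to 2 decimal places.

-16.56%

Duration approximation: ΔP/P ≈ -D_mod · Δy = -12.74 × (+0.013) = -0.165620.
As a percentage: -16.5620%.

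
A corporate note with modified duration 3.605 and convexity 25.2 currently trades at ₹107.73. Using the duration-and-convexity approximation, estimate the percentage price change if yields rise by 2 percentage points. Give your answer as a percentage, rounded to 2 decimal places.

-6.71%

Duration effect: -D_mod·Δy = -3.605 × (+0.02) = -0.072100
Convexity effect: ½·C·(Δy)² = 0.5 × 25.2 × (0.02)² = +0.0050400
ΔP/P ≈ -0.072100 + 0.0050400 = -0.067060
= -6.7060%.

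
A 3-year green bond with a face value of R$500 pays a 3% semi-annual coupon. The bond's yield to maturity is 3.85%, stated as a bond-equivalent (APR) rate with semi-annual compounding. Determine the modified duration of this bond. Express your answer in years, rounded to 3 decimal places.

Periodic yield y = 0.01925. First find Macaulay duration:
  t   CF        PV=CF/(1+0.01925)^t    t·PV
  1         7.50         7.3584         7.3584
  2         7.50         7.2194        14.4388
  3         7.50         7.0830        21.2491
  4         7.50         6.9493        27.7970
  5         7.50         6.8180        34.0901
  6       507.50       452.6387     2,715.8325
  Σ                    488.0668     2,820.7658
P = 488.0668; Macaulay duration = 2,820.7658 / 488.0668 = 5.77947 half-year periods = 2.88973 years.
Modified duration = D_Mac / (1 + y) = 2.88973 / 1.01925 = 2.83516 years.

2.835 years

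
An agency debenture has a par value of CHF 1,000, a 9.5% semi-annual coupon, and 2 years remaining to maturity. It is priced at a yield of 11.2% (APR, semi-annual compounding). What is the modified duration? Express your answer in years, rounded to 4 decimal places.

1.7668 years

Periodic yield y = 0.056. First find Macaulay duration:
  t   CF        PV=CF/(1+0.056)^t    t·PV
  1        47.50        44.9811        44.9811
  2        47.50        42.5957        85.1914
  3        47.50        40.3368       121.0105
  4     1,047.50       842.3612     3,369.4448
  Σ                    970.2748     3,620.6278
P = 970.2748; Macaulay duration = 3,620.6278 / 970.2748 = 3.73155 half-year periods = 1.86577 years.
Modified duration = D_Mac / (1 + y) = 1.86577 / 1.056 = 1.76683 years.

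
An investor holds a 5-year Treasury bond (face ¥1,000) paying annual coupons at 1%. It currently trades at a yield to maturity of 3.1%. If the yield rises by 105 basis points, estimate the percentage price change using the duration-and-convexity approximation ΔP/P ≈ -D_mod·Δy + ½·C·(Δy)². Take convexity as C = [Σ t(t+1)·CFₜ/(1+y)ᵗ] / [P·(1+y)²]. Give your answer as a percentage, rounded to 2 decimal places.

-4.83%

With y = 0.031:
  t   CF        PV=CF/(1+0.031)^t    t·PV        t(t+1)·PV
  1        10.00         9.6993         9.6993          19.3986
  2        10.00         9.4077        18.8154          56.4461
  3        10.00         9.1248        27.3744         109.4978
  4        10.00         8.8504        35.4018         177.0090
  5     1,010.00       867.0179     4,335.0893      26,010.5360
  Σ                    904.1001     4,426.3803      26,372.8875
P = 904.1001; D_Mac = 4.89590 yrs; D_mod = 4.74869 yrs; C = 27.44251.
Duration effect: -4.74869 × (+0.0105) = -0.049861
Convexity effect: 0.5 × 27.44251 × (0.0105)² = +0.0015128
ΔP/P ≈ -0.049861 + 0.0015128 = -0.048348 = -4.8348%.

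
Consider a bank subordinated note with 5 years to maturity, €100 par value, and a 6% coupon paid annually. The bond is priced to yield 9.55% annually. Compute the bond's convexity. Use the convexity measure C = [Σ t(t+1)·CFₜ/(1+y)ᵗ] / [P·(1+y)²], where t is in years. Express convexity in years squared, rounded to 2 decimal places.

With y = 0.0955:
  t   CF        PV=CF/(1+0.0955)^t    t·PV        t(t+1)·PV
  1         6.00         5.4770         5.4770          10.9539
  2         6.00         4.9995         9.9990          29.9970
  3         6.00         4.5637        13.6910          54.7640
  4         6.00         4.1658        16.6633          83.3166
  5       106.00        67.1806       335.9031       2,015.4184
  Σ                     86.3866       381.7333       2,194.4499
P = 86.3866.
Convexity = Σ t(t+1)·PV / [P·(1+y)²] = 2,194.4499 / (86.3866 × 1.200120) = 21.16678.

21.17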